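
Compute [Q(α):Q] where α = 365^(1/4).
[Q(α):Q] = 4

α is a root of x^4 - 365. By Eisenstein's criterion at the prime p = 5 (which divides the constant term 365 but p^2 = 25 does not, since 365 is squarefree), x^4 - 365 is irreducible over Q. Hence [Q(α):Q] = 4.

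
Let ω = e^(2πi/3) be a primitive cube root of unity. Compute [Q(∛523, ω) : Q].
[Q(∛523, ω) : Q] = 6

[Q(∛523):Q] = 3 (min poly x^3 - 523, irreducible since 523 is not a perfect cube). [Q(ω):Q] = 2 (min poly x^2 + x + 1). Since Q(∛523) ⊂ R and ω ∉ R, we have ω ∉ Q(∛523), so x^2 + x + 1 remains irreducible over Q(∛523) and [Q(∛523, ω) : Q(∛523)] = 2. By the tower law, [Q(∛523, ω) : Q] = 3 · 2 = 6. (In fact Q(∛523, ω) is the splitting field of x^3 - 523 over Q.)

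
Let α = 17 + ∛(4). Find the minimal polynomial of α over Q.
m_α(x) = x^3 - 51x^2 + 867x - 4917

Set β = α - 17 = ∛(4), so β^3 = 4. Then (α - 17)^3 - 4 = 0, i.e. α is a root of g(x) = (x - 17)^3 - 4 = x^3 - 51x^2 + 867x - 4917. Since g(x) = h(x - 17) where h(x) = x^3 - 4, and h is irreducible over Q (because 4 is not a perfect cube, so h has no rational root, and a monic cubic with no rational root is irreducible), g is also irreducible (irreducibility is preserved under the substitution x → x - 17). Hence m_α(x) = x^3 - 51x^2 + 867x - 4917.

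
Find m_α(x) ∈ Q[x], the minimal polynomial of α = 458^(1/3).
m_α(x) = x^3 - 458

α satisfies α^3 = 458, so x^3 - 458 annihilates α. By the rational root test, a rational root p/q (in lowest terms) of x^3 - 458 would satisfy p^3 = 458 q^3, forcing q = 1 and p^3 = 458; but 458 is not a perfect cube, contradiction. A monic cubic over Q with no rational root is irreducible (any nontrivial factorization would include a linear factor). Hence x^3 - 458 is the minimal polynomial of α, and in particular [Q(α):Q] = 3.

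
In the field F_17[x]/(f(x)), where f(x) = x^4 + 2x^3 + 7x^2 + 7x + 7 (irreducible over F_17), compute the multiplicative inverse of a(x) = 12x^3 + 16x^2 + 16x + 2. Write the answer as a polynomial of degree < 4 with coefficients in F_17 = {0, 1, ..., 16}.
a(x)^(-1) ≡ 3x^3 + 14x^2 + 16x + 15 (mod f(x))

Since f is irreducible over F_17, F_17[x]/(f) is a field and a(x) ≠ 0 has an inverse. Apply the extended Euclidean algorithm to f(x) and a(x) in F_17[x]: f(x) = (10x + 1)·a(x) + (x^2 + 5x + 5);  a(x) = (12x + 7)·(x^2 + 5x + 5) + (6x + 1);  (x^2 + 5x + 5) = (3x + 6)·(6x + 1) + (16). The last nonzero remainder is the constant 16 = gcd(f, a) in F_17. Back-substituting through the division chain expresses 16 = s(x)·a(x) + t(x)·f(x) with s(x) ≡ 14x^3 + 3x^2 + x + 2 (mod f), so (14x^3 + 3x^2 + x + 2)·a(x) ≡ 16 (mod f). Multiplying by 16^(-1) ≡ 16 in F_17 gives a(x)^(-1) ≡ 16·(14x^3 + 3x^2 + x + 2) ≡ 3x^3 + 14x^2 + 16x + 15 (mod f). Check: (12x^3 + 16x^2 + 16x + 2)·(3x^3 + 14x^2 + 16x + 15) = 2x^6 + 12x^5 + 5x^4 + 3x^3 + 14x^2 + 13 ≡ 1 (mod x^4 + 2x^3 + 7x^2 + 7x + 7).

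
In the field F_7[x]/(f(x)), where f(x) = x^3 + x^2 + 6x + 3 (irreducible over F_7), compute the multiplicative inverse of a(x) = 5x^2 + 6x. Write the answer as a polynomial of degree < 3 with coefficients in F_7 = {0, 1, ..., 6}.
a(x)^(-1) ≡ 4x^2 + x + 5 (mod f(x))

Since f is irreducible over F_7, F_7[x]/(f) is a field and a(x) ≠ 0 has an inverse. Apply the extended Euclidean algorithm to f(x) and a(x) in F_7[x]: f(x) = (3x + 5)·a(x) + (4x + 3);  a(x) = (3x + 1)·(4x + 3) + (4). The last nonzero remainder is the constant 4 = gcd(f, a) in F_7. Back-substituting through the division chain expresses 4 = s(x)·a(x) + t(x)·f(x) with s(x) ≡ 2x^2 + 4x + 6 (mod f), so (2x^2 + 4x + 6)·a(x) ≡ 4 (mod f). Multiplying by 4^(-1) ≡ 2 in F_7 gives a(x)^(-1) ≡ 2·(2x^2 + 4x + 6) ≡ 4x^2 + x + 5 (mod f). Check: (5x^2 + 6x)·(4x^2 + x + 5) = 6x^4 + x^3 + 3x^2 + 2x ≡ 1 (mod x^3 + x^2 + 6x + 3).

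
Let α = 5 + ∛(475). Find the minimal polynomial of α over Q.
m_α(x) = x^3 - 15x^2 + 75x - 600

Set β = α - 5 = ∛(475), so β^3 = 475. Then (α - 5)^3 - 475 = 0, i.e. α is a root of g(x) = (x - 5)^3 - 475 = x^3 - 15x^2 + 75x - 600. Since g(x) = h(x - 5) where h(x) = x^3 - 475, and h is irreducible over Q (because 475 is not a perfect cube, so h has no rational root, and a monic cubic with no rational root is irreducible), g is also irreducible (irreducibility is preserved under the substitution x → x - 5). Hence m_α(x) = x^3 - 15x^2 + 75x - 600.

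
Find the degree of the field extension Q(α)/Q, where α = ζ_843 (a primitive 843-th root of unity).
[Q(α):Q] = 560

The minimal polynomial of ζ_843 over Q is the 843-th cyclotomic polynomial Φ_843(x), which is irreducible over Q and has degree φ(843) = 560. Hence [Q(α):Q] = φ(843) = 560.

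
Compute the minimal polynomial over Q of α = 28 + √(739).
m_α(x) = x^2 - 56x + 45

From α - 28 = √(739), squaring gives (α - 28)^2 = 739, i.e. α^2 - 56α + 784 = 739, so α^2 - 56α + 45 = 0. The discriminant of x^2 - 56x + 45 is (-56)^2 - 4·(45) = 3136 - 180 = 2956, and 4·(739) is not a perfect square in Q since 739 is squarefree and ≠ 1. Hence x^2 - 56x + 45 is irreducible over Q and is the minimal polynomial of α.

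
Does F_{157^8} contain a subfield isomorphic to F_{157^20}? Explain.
No: F_{157^20} is not a subfield of F_{157^8}

F_{p^m} embeds in F_{p^n} iff m | n. Here 20 ∤ 8 (since 8 = 0·20 + 8 with remainder 8 ≠ 0), so F_{157^20} is not a subfield of F_{157^8}. Equivalently: if it were, the tower law would give 20 = [F_{157^20}:F_157] dividing [F_{157^8}:F_157] = 8, contradiction.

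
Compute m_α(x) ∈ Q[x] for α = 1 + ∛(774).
m_α(x) = x^3 - 3x^2 + 3x - 775

Set β = α - 1 = ∛(774), so β^3 = 774. Then (α - 1)^3 - 774 = 0, i.e. α is a root of g(x) = (x - 1)^3 - 774 = x^3 - 3x^2 + 3x - 775. Since g(x) = h(x - 1) where h(x) = x^3 - 774, and h is irreducible over Q (because 774 is not a perfect cube, so h has no rational root, and a monic cubic with no rational root is irreducible), g is also irreducible (irreducibility is preserved under the substitution x → x - 1). Hence m_α(x) = x^3 - 3x^2 + 3x - 775.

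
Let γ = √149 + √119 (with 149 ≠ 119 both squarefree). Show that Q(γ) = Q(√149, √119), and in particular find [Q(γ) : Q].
[Q(γ) : Q] = 4 (equivalently, Q(γ) = Q(√149, √119))

Obviously Q(γ) ⊆ Q(√149, √119), and [Q(√149, √119):Q] = 4 (since 149, 119 are distinct squarefree integers > 1 with 17731 not a perfect square). To show equality we compute the minimal polynomial of γ. From γ = √149 + √119: γ^2 = 149 + 2√(17731) + 119 = 268 + 2√(17731), so γ^2 - 268 = 2√(17731); squaring, (γ^2 - 268)^2 = 4·17731, i.e. γ^4 - 536γ^2 + 71824 - 70924 = 0, i.e. γ^4 - 536γ^2 + 900 = 0. So γ is a root of x^4 - 536x^2 + 900. This polynomial is irreducible over Q: it has no rational root (each ±√149 ± √119 is irrational), and any factorization into two quadratics over Q would force √(17731) ∈ Q (pairing opposite roots) or √149, √119 ∈ Q (other pairings), all impossible. Hence [Q(γ):Q] = 4 = [Q(√149, √119):Q], so Q(γ) = Q(√149, √119).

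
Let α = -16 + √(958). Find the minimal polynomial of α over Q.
m_α(x) = x^2 + 32x - 702

From α + 16 = √(958), squaring gives (α + 16)^2 = 958, i.e. α^2 + 32α + 256 = 958, so α^2 + 32α - 702 = 0. The discriminant of x^2 + 32x - 702 is (32)^2 - 4·(-702) = 1024 + 2808 = 3832, and 4·(958) is not a perfect square in Q since 958 is squarefree and ≠ 1. Hence x^2 + 32x - 702 is irreducible over Q and is the minimal polynomial of α.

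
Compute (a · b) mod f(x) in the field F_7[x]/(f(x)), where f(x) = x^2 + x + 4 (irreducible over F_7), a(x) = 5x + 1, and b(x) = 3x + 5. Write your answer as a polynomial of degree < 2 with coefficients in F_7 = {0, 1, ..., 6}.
a · b ≡ 6x + 1 (mod f(x))

Multiply in F_7[x]: a(x)·b(x) = (5x + 1)·(3x + 5) = x^2 + 5. This has degree ≥ 2, so divide by f(x) over F_7: x^2 + 5 = (1)·(x^2 + x + 4) + (6x + 1). Hence a·b ≡ 6x + 1 (mod f). (F_7[x]/(f) is a field with 7^2 = 49 elements since f is irreducible of degree 2.)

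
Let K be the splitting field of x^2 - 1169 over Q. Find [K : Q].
[K : Q] = 2

f(x) = x^2 - 1169 factors as (x - √1169)(x + √1169). The splitting field is K = Q(√1169). Since 1169 is squarefree and > 1, it is not a perfect square, so x^2 - 1169 is irreducible over Q and [Q(√1169) : Q] = 2. Hence [K : Q] = 2.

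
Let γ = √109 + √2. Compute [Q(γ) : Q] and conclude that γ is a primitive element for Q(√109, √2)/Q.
[Q(γ) : Q] = 4 (equivalently, Q(γ) = Q(√109, √2))

Obviously Q(γ) ⊆ Q(√109, √2), and [Q(√109, √2):Q] = 4 (since 109, 2 are distinct squarefree integers > 1 with 218 not a perfect square). To show equality we compute the minimal polynomial of γ. From γ = √109 + √2: γ^2 = 109 + 2√(218) + 2 = 111 + 2√(218), so γ^2 - 111 = 2√(218); squaring, (γ^2 - 111)^2 = 4·218, i.e. γ^4 - 222γ^2 + 12321 - 872 = 0, i.e. γ^4 - 222γ^2 + 11449 = 0. So γ is a root of x^4 - 222x^2 + 11449. This polynomial is irreducible over Q: it has no rational root (each ±√109 ± √2 is irrational), and any factorization into two quadratics over Q would force √(218) ∈ Q (pairing opposite roots) or √109, √2 ∈ Q (other pairings), all impossible. Hence [Q(γ):Q] = 4 = [Q(√109, √2):Q], so Q(γ) = Q(√109, √2).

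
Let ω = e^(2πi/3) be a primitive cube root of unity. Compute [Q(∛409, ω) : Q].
[Q(∛409, ω) : Q] = 6

[Q(∛409):Q] = 3 (min poly x^3 - 409, irreducible since 409 is not a perfect cube). [Q(ω):Q] = 2 (min poly x^2 + x + 1). Since Q(∛409) ⊂ R and ω ∉ R, we have ω ∉ Q(∛409), so x^2 + x + 1 remains irreducible over Q(∛409) and [Q(∛409, ω) : Q(∛409)] = 2. By the tower law, [Q(∛409, ω) : Q] = 3 · 2 = 6. (In fact Q(∛409, ω) is the splitting field of x^3 - 409 over Q.)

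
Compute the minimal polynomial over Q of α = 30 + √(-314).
m_α(x) = x^2 - 60x + 1214

From α - 30 = √(-314), squaring gives (α - 30)^2 = -314, i.e. α^2 - 60α + 900 = -314, so α^2 - 60α + 1214 = 0. The discriminant of x^2 - 60x + 1214 is (-60)^2 - 4·(1214) = 3600 - 4856 = -1256, and 4·(-314) is not a perfect square in Q since -314 is squarefree and ≠ 1. Hence x^2 - 60x + 1214 is irreducible over Q and is the minimal polynomial of α.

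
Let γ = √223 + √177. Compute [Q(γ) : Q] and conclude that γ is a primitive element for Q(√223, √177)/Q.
[Q(γ) : Q] = 4 (equivalently, Q(γ) = Q(√223, √177))

Obviously Q(γ) ⊆ Q(√223, √177), and [Q(√223, √177):Q] = 4 (since 223, 177 are distinct squarefree integers > 1 with 39471 not a perfect square). To show equality we compute the minimal polynomial of γ. From γ = √223 + √177: γ^2 = 223 + 2√(39471) + 177 = 400 + 2√(39471), so γ^2 - 400 = 2√(39471); squaring, (γ^2 - 400)^2 = 4·39471, i.e. γ^4 - 800γ^2 + 160000 - 157884 = 0, i.e. γ^4 - 800γ^2 + 2116 = 0. So γ is a root of x^4 - 800x^2 + 2116. This polynomial is irreducible over Q: it has no rational root (each ±√223 ± √177 is irrational), and any factorization into two quadratics over Q would force √(39471) ∈ Q (pairing opposite roots) or √223, √177 ∈ Q (other pairings), all impossible. Hence [Q(γ):Q] = 4 = [Q(√223, √177):Q], so Q(γ) = Q(√223, √177).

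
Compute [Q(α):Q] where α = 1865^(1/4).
[Q(α):Q] = 4

α is a root of x^4 - 1865. By Eisenstein's criterion at the prime p = 5 (which divides the constant term 1865 but p^2 = 25 does not, since 1865 is squarefree), x^4 - 1865 is irreducible over Q. Hence [Q(α):Q] = 4.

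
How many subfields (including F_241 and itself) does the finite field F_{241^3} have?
F_{241^3} has 2 subfields

The subfields of F_{p^n} are exactly the fields F_{p^d} for d | n (each is the fixed field of the unique index-d subgroup of Gal(F_{p^n}/F_p) ≅ Z/nZ). The divisors of n = 3 are {1, 3}, giving 2 subfields: F_{241^1}, F_{241^3}.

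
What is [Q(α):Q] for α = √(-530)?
[Q(α):Q] = 2

[Q(α):Q] equals the degree of the minimal polynomial of α. Here α^2 = -530 and x^2 + 530 is irreducible (d = -530 is squarefree, ≠ 1, hence not a square), so deg(m_α) = 2. Thus [Q(α):Q] = 2.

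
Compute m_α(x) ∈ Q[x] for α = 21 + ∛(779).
m_α(x) = x^3 - 63x^2 + 1323x - 10040

Set β = α - 21 = ∛(779), so β^3 = 779. Then (α - 21)^3 - 779 = 0, i.e. α is a root of g(x) = (x - 21)^3 - 779 = x^3 - 63x^2 + 1323x - 10040. Since g(x) = h(x - 21) where h(x) = x^3 - 779, and h is irreducible over Q (because 779 is not a perfect cube, so h has no rational root, and a monic cubic with no rational root is irreducible), g is also irreducible (irreducibility is preserved under the substitution x → x - 21). Hence m_α(x) = x^3 - 63x^2 + 1323x - 10040.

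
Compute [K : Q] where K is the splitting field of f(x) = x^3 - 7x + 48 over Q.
[K : Q] = 6

By the rational root test, any rational root of the monic integer polynomial f(x) = x^3 - 7x + 48 must be an integer dividing the constant term 48, i.e. one of ±{1, 2, 3, 4, 6, 8, 12, 16, 24, 48}. Evaluating: f(1) = 42, f(-1) = 54, f(2) = 42, f(-2) = 54, f(3) = 54, f(-3) = 42, f(4) = 84, f(-4) = 12, f(6) = 222, f(-6) = -126, f(8) = 504, f(-8) = -408, f(12) = 1692, f(-12) = -1596, f(16) = 4032, f(-16) = -3936, f(24) = 13704, f(-24) = -13608, f(48) = 110304, f(-48) = -110208; none is 0, so f has no rational root and is therefore irreducible over Q (a cubic with no linear factor over a field is irreducible). For an irreducible cubic, the Galois group is A_3 or S_3 according as the discriminant disc(f) = -4a^3 - 27b^2 = -4·(-7)^3 - 27·(48)^2 = -60836 is or is not a square in Q. Here disc(f) = -60836 is not a perfect square in Q, so the Galois group of f over Q is not contained in A_3 and must be all of S_3. The splitting field has degree |S_3| = 6 over Q, so [K : Q] = 6.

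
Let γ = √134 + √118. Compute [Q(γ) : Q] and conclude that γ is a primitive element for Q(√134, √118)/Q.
[Q(γ) : Q] = 4 (equivalently, Q(γ) = Q(√134, √118))

Obviously Q(γ) ⊆ Q(√134, √118), and [Q(√134, √118):Q] = 4 (since 134, 118 are distinct squarefree integers > 1 with 15812 not a perfect square). To show equality we compute the minimal polynomial of γ. From γ = √134 + √118: γ^2 = 134 + 2√(15812) + 118 = 252 + 2√(15812), so γ^2 - 252 = 2√(15812); squaring, (γ^2 - 252)^2 = 4·15812, i.e. γ^4 - 504γ^2 + 63504 - 63248 = 0, i.e. γ^4 - 504γ^2 + 256 = 0. So γ is a root of x^4 - 504x^2 + 256. This polynomial is irreducible over Q: it has no rational root (each ±√134 ± √118 is irrational), and any factorization into two quadratics over Q would force √(15812) ∈ Q (pairing opposite roots) or √134, √118 ∈ Q (other pairings), all impossible. Hence [Q(γ):Q] = 4 = [Q(√134, √118):Q], so Q(γ) = Q(√134, √118).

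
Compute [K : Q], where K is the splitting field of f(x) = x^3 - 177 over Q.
[K : Q] = 6

The roots of x^3 - 177 are ∛177, ω∛177, ω^2∛177 where ω = e^(2πi/3) is a primitive cube root of unity, so K = Q(∛177, ω). Now [Q(∛177):Q] = 3 (since 177 is not a perfect cube, x^3 - 177 is irreducible) and [Q(ω):Q] = 2. Both 2 and 3 divide [K:Q], and [K:Q] ≤ 3·2 = 6, so [K:Q] = 6. (Equivalently: Q(∛177) ⊂ R but ω ∉ R, so [K : Q(∛177)] = 2.)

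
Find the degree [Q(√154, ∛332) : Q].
[Q(√154, ∛332) : Q] = 6

Let L = Q(√154, ∛332). Since Q(√154) ⊂ L and [Q(√154):Q] = 2, the tower law gives 2 | [L:Q]. Likewise Q(∛332) ⊂ L with [Q(∛332):Q] = 3 (because 332 is not a perfect cube), so 3 | [L:Q]. As gcd(2,3) = 1, [L:Q] is divisible by 6. Conversely L is generated over Q by √154 and ∛332, so [L:Q] ≤ 2·3 = 6. Therefore [Q(√154, ∛332) : Q] = 6.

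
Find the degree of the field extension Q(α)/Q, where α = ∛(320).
[Q(α):Q] = 3

The minimal polynomial of α is x^3 - 320, irreducible over Q since 320 is not a perfect cube (so x^3 - 320 has no rational root). Hence [Q(α):Q] = deg(m_α) = 3.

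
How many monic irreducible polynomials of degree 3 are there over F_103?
There are 364208 monic irreducible polynomials of degree 3 over F_103

Each element of F_{103^3} that lies in no proper subfield is a root of exactly one monic irreducible of degree 3 over F_103, and each such polynomial has 3 distinct roots in F_{103^3}. By Möbius inversion the count is N_103(3) = (1/3) Σ_{d|3} μ(3/d) · 103^d = (1/3)(μ(3)·103^1 + μ(1)·103^3) = 1092624/3 = 364208.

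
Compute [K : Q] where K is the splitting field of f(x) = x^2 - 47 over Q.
[K : Q] = 2

f(x) = x^2 - 47 factors as (x - √47)(x + √47). The splitting field is K = Q(√47). Since 47 is squarefree and > 1, it is not a perfect square, so x^2 - 47 is irreducible over Q and [Q(√47) : Q] = 2. Hence [K : Q] = 2.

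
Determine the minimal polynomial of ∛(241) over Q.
m_α(x) = x^3 - 241

α satisfies α^3 = 241, so x^3 - 241 annihilates α. By the rational root test, a rational root p/q (in lowest terms) of x^3 - 241 would satisfy p^3 = 241 q^3, forcing q = 1 and p^3 = 241; but 241 is not a perfect cube, contradiction. A monic cubic over Q with no rational root is irreducible (any nontrivial factorization would include a linear factor). Hence x^3 - 241 is the minimal polynomial of α, and in particular [Q(α):Q] = 3.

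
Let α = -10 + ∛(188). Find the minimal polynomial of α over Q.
m_α(x) = x^3 + 30x^2 + 300x + 812

Set β = α + 10 = ∛(188), so β^3 = 188. Then (α + 10)^3 - 188 = 0, i.e. α is a root of g(x) = (x + 10)^3 - 188 = x^3 + 30x^2 + 300x + 812. Since g(x) = h(x + 10) where h(x) = x^3 - 188, and h is irreducible over Q (because 188 is not a perfect cube, so h has no rational root, and a monic cubic with no rational root is irreducible), g is also irreducible (irreducibility is preserved under the substitution x → x + 10). Hence m_α(x) = x^3 + 30x^2 + 300x + 812.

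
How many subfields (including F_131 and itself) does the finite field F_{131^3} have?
F_{131^3} has 2 subfields

The subfields of F_{p^n} are exactly the fields F_{p^d} for d | n (each is the fixed field of the unique index-d subgroup of Gal(F_{p^n}/F_p) ≅ Z/nZ). The divisors of n = 3 are {1, 3}, giving 2 subfields: F_{131^1}, F_{131^3}.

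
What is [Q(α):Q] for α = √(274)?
[Q(α):Q] = 2

[Q(α):Q] equals the degree of the minimal polynomial of α. Here α^2 = 274 and x^2 - 274 is irreducible (d = 274 is squarefree, ≠ 1, hence not a square), so deg(m_α) = 2. Thus [Q(α):Q] = 2.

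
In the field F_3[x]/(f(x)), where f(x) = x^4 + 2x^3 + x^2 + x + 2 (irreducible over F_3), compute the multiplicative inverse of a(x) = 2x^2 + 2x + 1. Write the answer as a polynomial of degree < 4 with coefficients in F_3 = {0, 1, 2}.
a(x)^(-1) ≡ x^3 + 2x^2 + 2x + 2 (mod f(x))

Since f is irreducible over F_3, F_3[x]/(f) is a field and a(x) ≠ 0 has an inverse. Apply the extended Euclidean algorithm to f(x) and a(x) in F_3[x]: f(x) = (2x^2 + 2x + 2)·a(x) + (x);  a(x) = (2x + 2)·(x) + (1). The last nonzero remainder is the constant 1 = gcd(f, a) in F_3. Back-substituting through the division chain expresses 1 = s(x)·a(x) + t(x)·f(x) with s(x) ≡ x^3 + 2x^2 + 2x + 2 (mod f), so a(x)^(-1) ≡ s(x) = x^3 + 2x^2 + 2x + 2 (mod f). Check: (2x^2 + 2x + 1)·(x^3 + 2x^2 + 2x + 2) = 2x^5 + x^2 + 2 ≡ 1 (mod x^4 + 2x^3 + x^2 + x + 2).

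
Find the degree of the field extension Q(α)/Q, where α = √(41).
[Q(α):Q] = 2

[Q(α):Q] equals the degree of the minimal polynomial of α. Here α^2 = 41 and x^2 - 41 is irreducible (d = 41 is squarefree, ≠ 1, hence not a square), so deg(m_α) = 2. Thus [Q(α):Q] = 2.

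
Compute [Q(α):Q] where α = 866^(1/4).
[Q(α):Q] = 4

α is a root of x^4 - 866. By Eisenstein's criterion at the prime p = 2 (which divides the constant term 866 but p^2 = 4 does not, since 866 is squarefree), x^4 - 866 is irreducible over Q. Hence [Q(α):Q] = 4.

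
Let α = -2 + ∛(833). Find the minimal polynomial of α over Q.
m_α(x) = x^3 + 6x^2 + 12x - 825

Set β = α + 2 = ∛(833), so β^3 = 833. Then (α + 2)^3 - 833 = 0, i.e. α is a root of g(x) = (x + 2)^3 - 833 = x^3 + 6x^2 + 12x - 825. Since g(x) = h(x + 2) where h(x) = x^3 - 833, and h is irreducible over Q (because 833 is not a perfect cube, so h has no rational root, and a monic cubic with no rational root is irreducible), g is also irreducible (irreducibility is preserved under the substitution x → x + 2). Hence m_α(x) = x^3 + 6x^2 + 12x - 825.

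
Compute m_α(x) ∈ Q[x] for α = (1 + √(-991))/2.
m_α(x) = x^2 - x + 248

From 2α - 1 = √(-991), squaring gives (2α - 1)^2 = -991, i.e. 4α^2 - 4α + 1 = -991, so α^2 - α + (1 + 991)/4 = 0. Since -991 ≡ 1 (mod 4), (1 + 991)/4 = 248 ∈ Z. The polynomial x^2 - x + 248 has discriminant 1 - 4·(248) = -991, which is not a perfect square in Q (d = -991 is squarefree and ≠ 1), so x^2 - x + 248 is irreducible over Q. It is the minimal polynomial of α.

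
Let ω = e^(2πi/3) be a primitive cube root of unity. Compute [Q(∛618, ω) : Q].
[Q(∛618, ω) : Q] = 6

[Q(∛618):Q] = 3 (min poly x^3 - 618, irreducible since 618 is not a perfect cube). [Q(ω):Q] = 2 (min poly x^2 + x + 1). Since Q(∛618) ⊂ R and ω ∉ R, we have ω ∉ Q(∛618), so x^2 + x + 1 remains irreducible over Q(∛618) and [Q(∛618, ω) : Q(∛618)] = 2. By the tower law, [Q(∛618, ω) : Q] = 3 · 2 = 6. (In fact Q(∛618, ω) is the splitting field of x^3 - 618 over Q.)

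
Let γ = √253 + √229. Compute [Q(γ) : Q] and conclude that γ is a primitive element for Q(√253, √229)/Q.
[Q(γ) : Q] = 4 (equivalently, Q(γ) = Q(√253, √229))

Obviously Q(γ) ⊆ Q(√253, √229), and [Q(√253, √229):Q] = 4 (since 253, 229 are distinct squarefree integers > 1 with 57937 not a perfect square). To show equality we compute the minimal polynomial of γ. From γ = √253 + √229: γ^2 = 253 + 2√(57937) + 229 = 482 + 2√(57937), so γ^2 - 482 = 2√(57937); squaring, (γ^2 - 482)^2 = 4·57937, i.e. γ^4 - 964γ^2 + 232324 - 231748 = 0, i.e. γ^4 - 964γ^2 + 576 = 0. So γ is a root of x^4 - 964x^2 + 576. This polynomial is irreducible over Q: it has no rational root (each ±√253 ± √229 is irrational), and any factorization into two quadratics over Q would force √(57937) ∈ Q (pairing opposite roots) or √253, √229 ∈ Q (other pairings), all impossible. Hence [Q(γ):Q] = 4 = [Q(√253, √229):Q], so Q(γ) = Q(√253, √229).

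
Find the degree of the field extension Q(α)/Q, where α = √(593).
[Q(α):Q] = 2

[Q(α):Q] equals the degree of the minimal polynomial of α. Here α^2 = 593 and x^2 - 593 is irreducible (d = 593 is squarefree, ≠ 1, hence not a square), so deg(m_α) = 2. Thus [Q(α):Q] = 2.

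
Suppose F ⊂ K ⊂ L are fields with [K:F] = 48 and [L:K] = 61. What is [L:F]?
[L:F] = 2928

The tower law says that for any tower of field extensions F ⊂ K ⊂ L with finite degrees, [L:F] = [L:K] · [K:F]. Here this gives [L:F] = 61 · 48 = 2928.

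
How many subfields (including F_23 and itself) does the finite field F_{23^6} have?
F_{23^6} has 4 subfields

The subfields of F_{p^n} are exactly the fields F_{p^d} for d | n (each is the fixed field of the unique index-d subgroup of Gal(F_{p^n}/F_p) ≅ Z/nZ). The divisors of n = 6 are {1, 2, 3, 6}, giving 4 subfields: F_{23^1}, F_{23^2}, F_{23^3}, F_{23^6}.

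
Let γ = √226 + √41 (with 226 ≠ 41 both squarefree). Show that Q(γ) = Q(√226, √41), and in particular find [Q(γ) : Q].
[Q(γ) : Q] = 4 (equivalently, Q(γ) = Q(√226, √41))

Obviously Q(γ) ⊆ Q(√226, √41), and [Q(√226, √41):Q] = 4 (since 226, 41 are distinct squarefree integers > 1 with 9266 not a perfect square). To show equality we compute the minimal polynomial of γ. From γ = √226 + √41: γ^2 = 226 + 2√(9266) + 41 = 267 + 2√(9266), so γ^2 - 267 = 2√(9266); squaring, (γ^2 - 267)^2 = 4·9266, i.e. γ^4 - 534γ^2 + 71289 - 37064 = 0, i.e. γ^4 - 534γ^2 + 34225 = 0. So γ is a root of x^4 - 534x^2 + 34225. This polynomial is irreducible over Q: it has no rational root (each ±√226 ± √41 is irrational), and any factorization into two quadratics over Q would force √(9266) ∈ Q (pairing opposite roots) or √226, √41 ∈ Q (other pairings), all impossible. Hence [Q(γ):Q] = 4 = [Q(√226, √41):Q], so Q(γ) = Q(√226, √41).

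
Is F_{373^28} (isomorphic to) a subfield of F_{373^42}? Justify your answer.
No: F_{373^28} is not a subfield of F_{373^42}

F_{p^m} embeds in F_{p^n} iff m | n. Here 28 ∤ 42 (since 42 = 1·28 + 14 with remainder 14 ≠ 0), so F_{373^28} is not a subfield of F_{373^42}. Equivalently: if it were, the tower law would give 28 = [F_{373^28}:F_373] dividing [F_{373^42}:F_373] = 42, contradiction.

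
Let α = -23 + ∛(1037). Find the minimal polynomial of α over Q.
m_α(x) = x^3 + 69x^2 + 1587x + 11130

Set β = α + 23 = ∛(1037), so β^3 = 1037. Then (α + 23)^3 - 1037 = 0, i.e. α is a root of g(x) = (x + 23)^3 - 1037 = x^3 + 69x^2 + 1587x + 11130. Since g(x) = h(x + 23) where h(x) = x^3 - 1037, and h is irreducible over Q (because 1037 is not a perfect cube, so h has no rational root, and a monic cubic with no rational root is irreducible), g is also irreducible (irreducibility is preserved under the substitution x → x + 23). Hence m_α(x) = x^3 + 69x^2 + 1587x + 11130.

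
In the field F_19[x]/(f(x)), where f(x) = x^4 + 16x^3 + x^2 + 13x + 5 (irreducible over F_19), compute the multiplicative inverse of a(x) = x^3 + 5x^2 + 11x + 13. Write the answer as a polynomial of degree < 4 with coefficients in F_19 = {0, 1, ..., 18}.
a(x)^(-1) ≡ 3x^3 + 2x^2 + 6x + 1 (mod f(x))

Since f is irreducible over F_19, F_19[x]/(f) is a field and a(x) ≠ 0 has an inverse. Apply the extended Euclidean algorithm to f(x) and a(x) in F_19[x]: f(x) = (x + 11)·a(x) + (11x^2 + 12x + 14);  a(x) = (7x + 17)·(11x^2 + 12x + 14) + (13x + 3);  (11x^2 + 12x + 14) = (14x + 5)·(13x + 3) + (18). The last nonzero remainder is the constant 18 = gcd(f, a) in F_19. Back-substituting through the division chain expresses 18 = s(x)·a(x) + t(x)·f(x) with s(x) ≡ 16x^3 + 17x^2 + 13x + 18 (mod f), so (16x^3 + 17x^2 + 13x + 18)·a(x) ≡ 18 (mod f). Multiplying by 18^(-1) ≡ 18 in F_19 gives a(x)^(-1) ≡ 18·(16x^3 + 17x^2 + 13x + 18) ≡ 3x^3 + 2x^2 + 6x + 1 (mod f). Check: (x^3 + 5x^2 + 11x + 13)·(3x^3 + 2x^2 + 6x + 1) = 3x^6 + 17x^5 + 11x^4 + 16x^3 + 2x^2 + 13x + 13 ≡ 1 (mod x^4 + 16x^3 + x^2 + 13x + 5).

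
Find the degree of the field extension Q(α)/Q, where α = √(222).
[Q(α):Q] = 2

[Q(α):Q] equals the degree of the minimal polynomial of α. Here α^2 = 222 and x^2 - 222 is irreducible (d = 222 is squarefree, ≠ 1, hence not a square), so deg(m_α) = 2. Thus [Q(α):Q] = 2.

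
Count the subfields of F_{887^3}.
F_{887^3} has 2 subfields

The subfields of F_{p^n} are exactly the fields F_{p^d} for d | n (each is the fixed field of the unique index-d subgroup of Gal(F_{p^n}/F_p) ≅ Z/nZ). The divisors of n = 3 are {1, 3}, giving 2 subfields: F_{887^1}, F_{887^3}.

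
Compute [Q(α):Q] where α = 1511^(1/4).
[Q(α):Q] = 4

α is a root of x^4 - 1511. By Eisenstein's criterion at the prime p = 1511 (which divides the constant term 1511 but p^2 = 2283121 does not, since 1511 is squarefree), x^4 - 1511 is irreducible over Q. Hence [Q(α):Q] = 4.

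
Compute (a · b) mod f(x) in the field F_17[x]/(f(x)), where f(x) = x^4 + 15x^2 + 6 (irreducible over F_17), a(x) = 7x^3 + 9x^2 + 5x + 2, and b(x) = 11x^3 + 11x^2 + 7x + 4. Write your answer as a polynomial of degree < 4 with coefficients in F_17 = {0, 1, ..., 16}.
a · b ≡ 10x^3 + 5x^2 + 15x + 8 (mod f(x))

Multiply in F_17[x]: a(x)·b(x) = (7x^3 + 9x^2 + 5x + 2)·(11x^3 + 11x^2 + 7x + 4) = 9x^6 + 6x^5 + 16x^4 + 15x^3 + 8x^2 + 8. This has degree ≥ 4, so divide by f(x) over F_17: 9x^6 + 6x^5 + 16x^4 + 15x^3 + 8x^2 + 8 = (9x^2 + 6x)·(x^4 + 15x^2 + 6) + (10x^3 + 5x^2 + 15x + 8). Hence a·b ≡ 10x^3 + 5x^2 + 15x + 8 (mod f). (F_17[x]/(f) is a field with 17^4 = 83521 elements since f is irreducible of degree 4.)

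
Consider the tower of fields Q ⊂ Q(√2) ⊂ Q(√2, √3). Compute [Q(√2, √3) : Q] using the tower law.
[Q(√2, √3) : Q] = 4

[Q(√2):Q] = 2 (min poly x^2 - 2, irreducible since 2 is squarefree > 1). For the top step, suppose √3 ∈ Q(√2), say √3 = c + d√2 with c, d ∈ Q. Squaring: 3 = c^2 + 2d^2 + 2cd√2. Since √2 ∉ Q this forces 2cd = 0. If d = 0 then √3 = c ∈ Q, contradicting 3 squarefree > 1. If c = 0 then 3 = 2d^2, so 2·3 = (2d)^2 is a perfect square in Q — but 2·3 = 6 is not a perfect square (since 2 and 3 are distinct squarefree integers). Contradiction. Hence √3 ∉ Q(√2), so x^2 - 3 stays irreducible over Q(√2) and [Q(√2, √3) : Q(√2)] = 2. By the tower law, [Q(√2, √3) : Q] = 2 · 2 = 4.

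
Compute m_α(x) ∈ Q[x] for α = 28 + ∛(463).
m_α(x) = x^3 - 84x^2 + 2352x - 22415

Set β = α - 28 = ∛(463), so β^3 = 463. Then (α - 28)^3 - 463 = 0, i.e. α is a root of g(x) = (x - 28)^3 - 463 = x^3 - 84x^2 + 2352x - 22415. Since g(x) = h(x - 28) where h(x) = x^3 - 463, and h is irreducible over Q (because 463 is not a perfect cube, so h has no rational root, and a monic cubic with no rational root is irreducible), g is also irreducible (irreducibility is preserved under the substitution x → x - 28). Hence m_α(x) = x^3 - 84x^2 + 2352x - 22415.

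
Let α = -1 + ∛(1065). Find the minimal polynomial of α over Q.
m_α(x) = x^3 + 3x^2 + 3x - 1064

Set β = α + 1 = ∛(1065), so β^3 = 1065. Then (α + 1)^3 - 1065 = 0, i.e. α is a root of g(x) = (x + 1)^3 - 1065 = x^3 + 3x^2 + 3x - 1064. Since g(x) = h(x + 1) where h(x) = x^3 - 1065, and h is irreducible over Q (because 1065 is not a perfect cube, so h has no rational root, and a monic cubic with no rational root is irreducible), g is also irreducible (irreducibility is preserved under the substitution x → x + 1). Hence m_α(x) = x^3 + 3x^2 + 3x - 1064.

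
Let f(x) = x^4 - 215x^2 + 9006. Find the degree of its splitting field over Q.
[K : Q] = 4

Solving the quadratic in x^2: x^2 = (215 ± √(215^2 - 4·9006))/2 = (215 ± √10201)/2 = (215 ± 101)/2, giving x^2 = 57 or x^2 = 158. So f(x) = (x^2 - 57)(x^2 - 158) and the roots of f are ±√57, ±√158. Hence the splitting field is K = Q(√57, √158). Since 57 and 158 are distinct squarefree integers > 1, their product 9006 is not a perfect square, so √158 ∉ Q(√57). By the tower law [K:Q] = [Q(√57,√158):Q(√57)] · [Q(√57):Q] = 2 · 2 = 4.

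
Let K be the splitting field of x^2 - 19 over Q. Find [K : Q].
[K : Q] = 2

f(x) = x^2 - 19 factors as (x - √19)(x + √19). The splitting field is K = Q(√19). Since 19 is squarefree and > 1, it is not a perfect square, so x^2 - 19 is irreducible over Q and [Q(√19) : Q] = 2. Hence [K : Q] = 2.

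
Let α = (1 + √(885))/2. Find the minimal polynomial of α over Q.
m_α(x) = x^2 - x - 221

From 2α - 1 = √(885), squaring gives (2α - 1)^2 = 885, i.e. 4α^2 - 4α + 1 = 885, so α^2 - α + (1 - 885)/4 = 0. Since 885 ≡ 1 (mod 4), (1 - 885)/4 = -221 ∈ Z. The polynomial x^2 - x - 221 has discriminant 1 - 4·(-221) = 885, which is not a perfect square in Q (d = 885 is squarefree and ≠ 1), so x^2 - x - 221 is irreducible over Q. It is the minimal polynomial of α.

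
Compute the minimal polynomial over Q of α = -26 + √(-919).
m_α(x) = x^2 + 52x + 1595

From α + 26 = √(-919), squaring gives (α + 26)^2 = -919, i.e. α^2 + 52α + 676 = -919, so α^2 + 52α + 1595 = 0. The discriminant of x^2 + 52x + 1595 is (52)^2 - 4·(1595) = 2704 - 6380 = -3676, and 4·(-919) is not a perfect square in Q since -919 is squarefree and ≠ 1. Hence x^2 + 52x + 1595 is irreducible over Q and is the minimal polynomial of α.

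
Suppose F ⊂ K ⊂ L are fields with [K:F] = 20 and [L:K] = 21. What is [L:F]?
[L:F] = 420

The tower law says that for any tower of field extensions F ⊂ K ⊂ L with finite degrees, [L:F] = [L:K] · [K:F]. Here this gives [L:F] = 21 · 20 = 420.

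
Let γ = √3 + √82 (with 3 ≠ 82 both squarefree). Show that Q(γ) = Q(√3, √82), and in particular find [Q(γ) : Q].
[Q(γ) : Q] = 4 (equivalently, Q(γ) = Q(√3, √82))

Obviously Q(γ) ⊆ Q(√3, √82), and [Q(√3, √82):Q] = 4 (since 3, 82 are distinct squarefree integers > 1 with 246 not a perfect square). To show equality we compute the minimal polynomial of γ. From γ = √3 + √82: γ^2 = 3 + 2√(246) + 82 = 85 + 2√(246), so γ^2 - 85 = 2√(246); squaring, (γ^2 - 85)^2 = 4·246, i.e. γ^4 - 170γ^2 + 7225 - 984 = 0, i.e. γ^4 - 170γ^2 + 6241 = 0. So γ is a root of x^4 - 170x^2 + 6241. This polynomial is irreducible over Q: it has no rational root (each ±√3 ± √82 is irrational), and any factorization into two quadratics over Q would force √(246) ∈ Q (pairing opposite roots) or √3, √82 ∈ Q (other pairings), all impossible. Hence [Q(γ):Q] = 4 = [Q(√3, √82):Q], so Q(γ) = Q(√3, √82).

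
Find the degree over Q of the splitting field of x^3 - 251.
[K : Q] = 6

The roots of x^3 - 251 are ∛251, ω∛251, ω^2∛251 where ω = e^(2πi/3) is a primitive cube root of unity, so K = Q(∛251, ω). Now [Q(∛251):Q] = 3 (since 251 is not a perfect cube, x^3 - 251 is irreducible) and [Q(ω):Q] = 2. Both 2 and 3 divide [K:Q], and [K:Q] ≤ 3·2 = 6, so [K:Q] = 6. (Equivalently: Q(∛251) ⊂ R but ω ∉ R, so [K : Q(∛251)] = 2.)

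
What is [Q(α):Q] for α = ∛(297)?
[Q(α):Q] = 3

The minimal polynomial of α is x^3 - 297, irreducible over Q since 297 is not a perfect cube (so x^3 - 297 has no rational root). Hence [Q(α):Q] = deg(m_α) = 3.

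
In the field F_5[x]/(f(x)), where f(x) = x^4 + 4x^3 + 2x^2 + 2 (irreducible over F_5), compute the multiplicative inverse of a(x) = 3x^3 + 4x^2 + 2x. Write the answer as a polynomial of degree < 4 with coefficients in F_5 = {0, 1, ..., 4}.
a(x)^(-1) ≡ 2x^3 + 4x^2 + x + 1 (mod f(x))

Since f is irreducible over F_5, F_5[x]/(f) is a field and a(x) ≠ 0 has an inverse. Apply the extended Euclidean algorithm to f(x) and a(x) in F_5[x]: f(x) = (2x + 2)·a(x) + (x + 2);  a(x) = (3x^2 + 3x + 1)·(x + 2) + (3). The last nonzero remainder is the constant 3 = gcd(f, a) in F_5. Back-substituting through the division chain expresses 3 = s(x)·a(x) + t(x)·f(x) with s(x) ≡ x^3 + 2x^2 + 3x + 3 (mod f), so (x^3 + 2x^2 + 3x + 3)·a(x) ≡ 3 (mod f). Multiplying by 3^(-1) ≡ 2 in F_5 gives a(x)^(-1) ≡ 2·(x^3 + 2x^2 + 3x + 3) ≡ 2x^3 + 4x^2 + x + 1 (mod f). Check: (3x^3 + 4x^2 + 2x)·(2x^3 + 4x^2 + x + 1) = x^6 + 3x^4 + x^2 + 2x ≡ 1 (mod x^4 + 4x^3 + 2x^2 + 2).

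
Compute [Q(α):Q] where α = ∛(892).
[Q(α):Q] = 3

The minimal polynomial of α is x^3 - 892, irreducible over Q since 892 is not a perfect cube (so x^3 - 892 has no rational root). Hence [Q(α):Q] = deg(m_α) = 3.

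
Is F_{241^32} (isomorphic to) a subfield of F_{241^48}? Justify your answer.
No: F_{241^32} is not a subfield of F_{241^48}

F_{p^m} embeds in F_{p^n} iff m | n. Here 32 ∤ 48 (since 48 = 1·32 + 16 with remainder 16 ≠ 0), so F_{241^32} is not a subfield of F_{241^48}. Equivalently: if it were, the tower law would give 32 = [F_{241^32}:F_241] dividing [F_{241^48}:F_241] = 48, contradiction.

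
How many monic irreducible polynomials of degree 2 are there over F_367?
There are 67161 monic irreducible polynomials of degree 2 over F_367

Each element of F_{367^2} that lies in no proper subfield is a root of exactly one monic irreducible of degree 2 over F_367, and each such polynomial has 2 distinct roots in F_{367^2}. By Möbius inversion the count is N_367(2) = (1/2) Σ_{d|2} μ(2/d) · 367^d = (1/2)(μ(2)·367^1 + μ(1)·367^2) = 134322/2 = 67161.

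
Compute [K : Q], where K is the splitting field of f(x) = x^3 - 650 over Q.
[K : Q] = 6

The roots of x^3 - 650 are ∛650, ω∛650, ω^2∛650 where ω = e^(2πi/3) is a primitive cube root of unity, so K = Q(∛650, ω). Now [Q(∛650):Q] = 3 (since 650 is not a perfect cube, x^3 - 650 is irreducible) and [Q(ω):Q] = 2. Both 2 and 3 divide [K:Q], and [K:Q] ≤ 3·2 = 6, so [K:Q] = 6. (Equivalently: Q(∛650) ⊂ R but ω ∉ R, so [K : Q(∛650)] = 2.)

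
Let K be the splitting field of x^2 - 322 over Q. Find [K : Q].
[K : Q] = 2

f(x) = x^2 - 322 factors as (x - √322)(x + √322). The splitting field is K = Q(√322). Since 322 is squarefree and > 1, it is not a perfect square, so x^2 - 322 is irreducible over Q and [Q(√322) : Q] = 2. Hence [K : Q] = 2.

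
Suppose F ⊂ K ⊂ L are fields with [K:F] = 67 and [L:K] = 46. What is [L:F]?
[L:F] = 3082

The tower law says that for any tower of field extensions F ⊂ K ⊂ L with finite degrees, [L:F] = [L:K] · [K:F]. Here this gives [L:F] = 46 · 67 = 3082.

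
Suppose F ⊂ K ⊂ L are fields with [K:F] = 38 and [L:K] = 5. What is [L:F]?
[L:F] = 190

The tower law says that for any tower of field extensions F ⊂ K ⊂ L with finite degrees, [L:F] = [L:K] · [K:F]. Here this gives [L:F] = 5 · 38 = 190.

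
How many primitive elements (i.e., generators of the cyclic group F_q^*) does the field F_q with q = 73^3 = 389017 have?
There are φ(389016) = 129600 primitive elements

F_q^* is cyclic of order q - 1 = 389016. A cyclic group of order m has exactly φ(m) generators. Here m = 389016 = 2^3 · 3^3 · 1801, so the number of primitive elements is φ(389016) = 129600.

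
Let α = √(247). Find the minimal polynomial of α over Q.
m_α(x) = x^2 - 247

α satisfies α^2 - 247 = 0, so x^2 - 247 annihilates α. Since d = 247 is squarefree and ≠ 1, it is not a perfect square in Q, so x^2 - 247 has no rational root and is therefore irreducible over Q (a degree-2 polynomial over a field is irreducible iff it has no root). Hence m_α(x) = x^2 - 247.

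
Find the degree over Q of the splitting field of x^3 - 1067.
[K : Q] = 6

The roots of x^3 - 1067 are ∛1067, ω∛1067, ω^2∛1067 where ω = e^(2πi/3) is a primitive cube root of unity, so K = Q(∛1067, ω). Now [Q(∛1067):Q] = 3 (since 1067 is not a perfect cube, x^3 - 1067 is irreducible) and [Q(ω):Q] = 2. Both 2 and 3 divide [K:Q], and [K:Q] ≤ 3·2 = 6, so [K:Q] = 6. (Equivalently: Q(∛1067) ⊂ R but ω ∉ R, so [K : Q(∛1067)] = 2.)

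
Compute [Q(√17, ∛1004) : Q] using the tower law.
[Q(√17, ∛1004) : Q] = 6

Let L = Q(√17, ∛1004). Since Q(√17) ⊂ L and [Q(√17):Q] = 2, the tower law gives 2 | [L:Q]. Likewise Q(∛1004) ⊂ L with [Q(∛1004):Q] = 3 (because 1004 is not a perfect cube), so 3 | [L:Q]. As gcd(2,3) = 1, [L:Q] is divisible by 6. Conversely L is generated over Q by √17 and ∛1004, so [L:Q] ≤ 2·3 = 6. Therefore [Q(√17, ∛1004) : Q] = 6.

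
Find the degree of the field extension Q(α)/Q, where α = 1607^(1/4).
[Q(α):Q] = 4

α is a root of x^4 - 1607. By Eisenstein's criterion at the prime p = 1607 (which divides the constant term 1607 but p^2 = 2582449 does not, since 1607 is squarefree), x^4 - 1607 is irreducible over Q. Hence [Q(α):Q] = 4.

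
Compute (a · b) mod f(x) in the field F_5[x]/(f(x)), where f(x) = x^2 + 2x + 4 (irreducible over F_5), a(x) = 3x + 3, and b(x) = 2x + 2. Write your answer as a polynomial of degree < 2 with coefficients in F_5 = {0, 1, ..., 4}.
a · b ≡ 2 (mod f(x))

Multiply in F_5[x]: a(x)·b(x) = (3x + 3)·(2x + 2) = x^2 + 2x + 1. This has degree ≥ 2, so divide by f(x) over F_5: x^2 + 2x + 1 = (1)·(x^2 + 2x + 4) + (2). Hence a·b ≡ 2 (mod f). (F_5[x]/(f) is a field with 5^2 = 25 elements since f is irreducible of degree 2.)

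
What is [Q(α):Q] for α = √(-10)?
[Q(α):Q] = 2

[Q(α):Q] equals the degree of the minimal polynomial of α. Here α^2 = -10 and x^2 + 10 is irreducible (d = -10 is squarefree, ≠ 1, hence not a square), so deg(m_α) = 2. Thus [Q(α):Q] = 2.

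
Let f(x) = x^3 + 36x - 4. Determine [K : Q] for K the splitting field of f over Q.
[K : Q] = 6

By the rational root test, any rational root of the monic integer polynomial f(x) = x^3 + 36x - 4 must be an integer dividing the constant term -4, i.e. one of ±{1, 2, 4}. Evaluating: f(1) = 33, f(-1) = -41, f(2) = 76, f(-2) = -84, f(4) = 204, f(-4) = -212; none is 0, so f has no rational root and is therefore irreducible over Q (a cubic with no linear factor over a field is irreducible). For an irreducible cubic, the Galois group is A_3 or S_3 according as the discriminant disc(f) = -4a^3 - 27b^2 = -4·(36)^3 - 27·(-4)^2 = -187056 is or is not a square in Q. Here disc(f) = -187056 is not a perfect square in Q, so the Galois group of f over Q is not contained in A_3 and must be all of S_3. The splitting field has degree |S_3| = 6 over Q, so [K : Q] = 6.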